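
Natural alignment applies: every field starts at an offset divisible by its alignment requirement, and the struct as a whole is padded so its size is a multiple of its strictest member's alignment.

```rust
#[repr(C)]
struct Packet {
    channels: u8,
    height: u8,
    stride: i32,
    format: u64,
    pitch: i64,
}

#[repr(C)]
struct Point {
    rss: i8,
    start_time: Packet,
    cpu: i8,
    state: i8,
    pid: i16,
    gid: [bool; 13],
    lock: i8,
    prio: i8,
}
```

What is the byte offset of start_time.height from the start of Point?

9

Packet: 0..1  channels  (1B, 1-aligned); 1..2  height  (1B, 1-aligned); 2..4  -- padding (2B); 4..8  stride  (4B, 4-aligned); 8..16  format  (8B, 8-aligned); 16..24  pitch  (8B, 8-aligned); sizeof = 24, alignof = 8
0..1  rss  (1B, 1-aligned)
1..8  -- padding (7B)
8..32  start_time  (24B, 8-aligned)
within Packet: height at 1
8 + 1 = 9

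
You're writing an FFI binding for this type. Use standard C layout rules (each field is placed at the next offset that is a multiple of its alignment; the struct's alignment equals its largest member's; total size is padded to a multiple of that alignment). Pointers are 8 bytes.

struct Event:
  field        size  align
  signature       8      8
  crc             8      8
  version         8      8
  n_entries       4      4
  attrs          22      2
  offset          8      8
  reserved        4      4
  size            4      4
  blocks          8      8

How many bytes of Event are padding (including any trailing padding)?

signature at 0 (size 8, align 8) → ends 8
crc at 8 (size 8, align 8) → ends 16
version at 16 (size 8, align 8) → ends 24
n_entries at 24 (size 4, align 4) → ends 28
attrs at 28 (size 22, align 2) → ends 50
pad 6 to align 8 for offset
offset at 56 (size 8, align 8) → ends 64
reserved at 64 (size 4, align 4) → ends 68
size at 68 (size 4, align 4) → ends 72
blocks at 72 (size 8, align 8) → ends 80
total 80 bytes, alignment 8
data bytes 74, size 80 → padding 6

6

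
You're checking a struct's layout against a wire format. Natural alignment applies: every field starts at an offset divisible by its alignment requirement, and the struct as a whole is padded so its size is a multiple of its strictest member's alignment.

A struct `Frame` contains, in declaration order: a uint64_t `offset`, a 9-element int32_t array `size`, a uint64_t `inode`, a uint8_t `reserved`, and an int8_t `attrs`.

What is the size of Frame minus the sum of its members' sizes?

10

offset at 0 (size 8, align 8) → ends 8
size at 8 (size 36, align 4) → ends 44
pad 4 to align 8 for inode
inode at 48 (size 8, align 8) → ends 56
reserved at 56 (size 1, align 1) → ends 57
attrs at 57 (size 1, align 1) → ends 58
tail pad 6 to reach multiple of 8
total 64 bytes, alignment 8
data bytes 54, size 64 → padding 10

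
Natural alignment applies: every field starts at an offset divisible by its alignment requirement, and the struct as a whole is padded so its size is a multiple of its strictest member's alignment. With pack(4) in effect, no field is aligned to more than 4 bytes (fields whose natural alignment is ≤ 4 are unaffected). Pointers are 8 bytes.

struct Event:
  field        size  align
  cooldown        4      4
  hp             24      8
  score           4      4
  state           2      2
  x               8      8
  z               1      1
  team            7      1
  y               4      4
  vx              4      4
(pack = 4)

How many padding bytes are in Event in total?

0..4  cooldown  (4B, 4-aligned)
4..28  hp  (24B, 4-aligned)
28..32  score  (4B, 4-aligned)
32..34  state  (2B, 2-aligned)
34..36  -- padding (2B)
36..44  x  (8B, 4-aligned)
44..45  z  (1B, 1-aligned)
45..52  team  (7B, 1-aligned)
52..56  y  (4B, 4-aligned)
56..60  vx  (4B, 4-aligned)
sizeof = 60, alignof = 4
data bytes 58, size 60 → padding 2

2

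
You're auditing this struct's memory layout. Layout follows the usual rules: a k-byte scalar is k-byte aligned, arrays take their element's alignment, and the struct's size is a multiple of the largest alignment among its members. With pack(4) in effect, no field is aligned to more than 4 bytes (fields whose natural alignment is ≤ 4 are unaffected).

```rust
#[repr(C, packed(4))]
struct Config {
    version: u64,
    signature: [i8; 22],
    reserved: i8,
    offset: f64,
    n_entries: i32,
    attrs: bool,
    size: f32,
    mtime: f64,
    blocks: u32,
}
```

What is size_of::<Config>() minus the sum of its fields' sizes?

4

@0: version [8B, align 4] → 8
@8: signature [22B, align 1] → 30
@30: reserved [1B, align 1] → 31
+1 pad (align 4)
@32: offset [8B, align 4] → 40
@40: n_entries [4B, align 4] → 44
@44: attrs [1B, align 1] → 45
+3 pad (align 4)
@48: size [4B, align 4] → 52
@52: mtime [8B, align 4] → 60
@60: blocks [4B, align 4] → 64
size 64, align 4
data bytes 60, size 64 → padding 4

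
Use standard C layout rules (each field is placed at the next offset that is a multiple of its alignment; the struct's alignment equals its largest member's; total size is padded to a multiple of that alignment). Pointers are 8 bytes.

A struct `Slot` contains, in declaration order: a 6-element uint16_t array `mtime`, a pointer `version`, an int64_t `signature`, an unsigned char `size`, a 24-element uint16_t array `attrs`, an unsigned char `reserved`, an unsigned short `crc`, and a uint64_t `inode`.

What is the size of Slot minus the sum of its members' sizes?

8

0..12  mtime  (12B, 2-aligned)
12..16  -- padding (4B)
16..24  version  (8B, 8-aligned)
24..32  signature  (8B, 8-aligned)
32..33  size  (1B, 1-aligned)
33..34  -- padding (1B)
34..82  attrs  (48B, 2-aligned)
82..83  reserved  (1B, 1-aligned)
83..84  -- padding (1B)
84..86  crc  (2B, 2-aligned)
86..88  -- padding (2B)
88..96  inode  (8B, 8-aligned)
sizeof = 96, alignof = 8
data bytes 88, size 96 → padding 8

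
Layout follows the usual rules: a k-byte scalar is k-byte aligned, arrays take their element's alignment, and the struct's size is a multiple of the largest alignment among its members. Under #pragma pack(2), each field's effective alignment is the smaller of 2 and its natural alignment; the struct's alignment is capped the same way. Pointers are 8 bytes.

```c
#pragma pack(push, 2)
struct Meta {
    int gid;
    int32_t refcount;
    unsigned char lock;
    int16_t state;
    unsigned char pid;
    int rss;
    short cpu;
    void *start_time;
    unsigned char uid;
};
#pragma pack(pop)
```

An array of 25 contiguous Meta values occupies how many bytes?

@0: gid [4B, align 2] → 4
@4: refcount [4B, align 2] → 8
@8: lock [1B, align 1] → 9
+1 pad (align 2)
@10: state [2B, align 2] → 12
@12: pid [1B, align 1] → 13
+1 pad (align 2)
@14: rss [4B, align 2] → 18
@18: cpu [2B, align 2] → 20
@20: start_time [8B, align 2] → 28
@28: uid [1B, align 1] → 29
+1 tail pad (align 2)
size 30, align 2
array of 25: 25 × 30 = 750

750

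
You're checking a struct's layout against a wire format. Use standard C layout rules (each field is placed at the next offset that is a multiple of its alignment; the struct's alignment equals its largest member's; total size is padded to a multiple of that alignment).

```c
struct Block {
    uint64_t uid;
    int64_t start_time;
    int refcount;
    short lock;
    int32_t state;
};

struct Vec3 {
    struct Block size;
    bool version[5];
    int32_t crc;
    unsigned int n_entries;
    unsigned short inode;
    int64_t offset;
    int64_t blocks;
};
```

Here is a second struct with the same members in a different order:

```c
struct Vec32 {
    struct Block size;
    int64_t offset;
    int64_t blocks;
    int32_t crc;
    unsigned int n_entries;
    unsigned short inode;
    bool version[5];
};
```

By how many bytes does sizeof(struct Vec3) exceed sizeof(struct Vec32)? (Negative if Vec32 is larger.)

Block: uid at 0 (size 8, align 8) → ends 8; start_time at 8 (size 8, align 8) → ends 16; refcount at 16 (size 4, align 4) → ends 20; lock at 20 (size 2, align 2) → ends 22; pad 2 to align 4 for state; state at 24 (size 4, align 4) → ends 28; tail pad 4 to reach multiple of 8; total 32 bytes, alignment 8
size at 0 (size 32, align 8) → ends 32
version at 32 (size 5, align 1) → ends 37
pad 3 to align 4 for crc
crc at 40 (size 4, align 4) → ends 44
n_entries at 44 (size 4, align 4) → ends 48
inode at 48 (size 2, align 2) → ends 50
pad 6 to align 8 for offset
offset at 56 (size 8, align 8) → ends 64
blocks at 64 (size 8, align 8) → ends 72
total 72 bytes, alignment 8
— Vec32 —
size at 0 (size 32, align 8) → ends 32
offset at 32 (size 8, align 8) → ends 40
blocks at 40 (size 8, align 8) → ends 48
crc at 48 (size 4, align 4) → ends 52
n_entries at 52 (size 4, align 4) → ends 56
inode at 56 (size 2, align 2) → ends 58
version at 58 (size 5, align 1) → ends 63
tail pad 1 to reach multiple of 8
total 64 bytes, alignment 8
72 − 64 = 8

8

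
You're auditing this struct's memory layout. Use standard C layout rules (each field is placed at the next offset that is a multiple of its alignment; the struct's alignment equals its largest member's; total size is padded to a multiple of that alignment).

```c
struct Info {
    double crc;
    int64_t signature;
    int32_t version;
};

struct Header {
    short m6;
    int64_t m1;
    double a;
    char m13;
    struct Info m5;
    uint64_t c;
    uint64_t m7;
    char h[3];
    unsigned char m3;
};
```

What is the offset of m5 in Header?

Info: @0: crc [8B, align 8] → 8; @8: signature [8B, align 8] → 16; @16: version [4B, align 4] → 20; +4 tail pad (align 8); size 24, align 8
@0: m6 [2B, align 2] → 2
+6 pad (align 8)
@8: m1 [8B, align 8] → 16
@16: a [8B, align 8] → 24
@24: m13 [1B, align 1] → 25
+7 pad (align 8)
@32: m5 [24B, align 8] → 56

32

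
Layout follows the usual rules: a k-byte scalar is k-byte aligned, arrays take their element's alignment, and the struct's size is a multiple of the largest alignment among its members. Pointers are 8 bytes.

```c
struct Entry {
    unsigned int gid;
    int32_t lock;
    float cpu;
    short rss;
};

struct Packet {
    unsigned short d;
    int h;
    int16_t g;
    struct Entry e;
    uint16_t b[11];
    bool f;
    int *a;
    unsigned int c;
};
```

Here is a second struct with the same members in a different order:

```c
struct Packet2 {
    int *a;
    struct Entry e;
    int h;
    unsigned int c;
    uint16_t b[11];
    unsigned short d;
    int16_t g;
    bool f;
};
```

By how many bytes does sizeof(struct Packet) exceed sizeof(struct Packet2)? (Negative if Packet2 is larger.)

Entry: gid at 0 (size 4, align 4) → ends 4; lock at 4 (size 4, align 4) → ends 8; cpu at 8 (size 4, align 4) → ends 12; rss at 12 (size 2, align 2) → ends 14; tail pad 2 to reach multiple of 4; total 16 bytes, alignment 4
d at 0 (size 2, align 2) → ends 2
pad 2 to align 4 for h
h at 4 (size 4, align 4) → ends 8
g at 8 (size 2, align 2) → ends 10
pad 2 to align 4 for e
e at 12 (size 16, align 4) → ends 28
b at 28 (size 22, align 2) → ends 50
f at 50 (size 1, align 1) → ends 51
pad 5 to align 8 for a
a at 56 (size 8, align 8) → ends 64
c at 64 (size 4, align 4) → ends 68
tail pad 4 to reach multiple of 8
total 72 bytes, alignment 8
— Packet2 —
a at 0 (size 8, align 8) → ends 8
e at 8 (size 16, align 4) → ends 24
h at 24 (size 4, align 4) → ends 28
c at 28 (size 4, align 4) → ends 32
b at 32 (size 22, align 2) → ends 54
d at 54 (size 2, align 2) → ends 56
g at 56 (size 2, align 2) → ends 58
f at 58 (size 1, align 1) → ends 59
tail pad 5 to reach multiple of 8
total 64 bytes, alignment 8
72 − 64 = 8

8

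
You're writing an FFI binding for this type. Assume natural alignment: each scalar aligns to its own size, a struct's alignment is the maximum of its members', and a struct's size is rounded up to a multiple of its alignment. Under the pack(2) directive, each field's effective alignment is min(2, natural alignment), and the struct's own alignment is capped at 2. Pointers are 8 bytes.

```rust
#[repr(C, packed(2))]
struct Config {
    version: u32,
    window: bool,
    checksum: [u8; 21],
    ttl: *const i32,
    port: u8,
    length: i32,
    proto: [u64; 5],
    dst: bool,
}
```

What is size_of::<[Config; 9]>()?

738

0..4  version  (4B, 2-aligned)
4..5  window  (1B, 1-aligned)
5..26  checksum  (21B, 1-aligned)
26..34  ttl  (8B, 2-aligned)
34..35  port  (1B, 1-aligned)
35..36  -- padding (1B)
36..40  length  (4B, 2-aligned)
40..80  proto  (40B, 2-aligned)
80..81  dst  (1B, 1-aligned)
81..82  -- tail padding (1B)
sizeof = 82, alignof = 2
array of 9: 9 × 82 = 738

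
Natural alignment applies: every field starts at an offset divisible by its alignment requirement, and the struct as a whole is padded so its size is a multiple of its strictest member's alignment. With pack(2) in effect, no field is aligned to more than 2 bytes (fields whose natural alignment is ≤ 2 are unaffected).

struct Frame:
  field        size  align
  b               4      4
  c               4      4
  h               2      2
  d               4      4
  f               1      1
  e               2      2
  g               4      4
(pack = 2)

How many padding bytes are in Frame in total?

1

b at 0 (size 4, align 2) → ends 4
c at 4 (size 4, align 2) → ends 8
h at 8 (size 2, align 2) → ends 10
d at 10 (size 4, align 2) → ends 14
f at 14 (size 1, align 1) → ends 15
pad 1 to align 2 for e
e at 16 (size 2, align 2) → ends 18
g at 18 (size 4, align 2) → ends 22
total 22 bytes, alignment 2
data bytes 21, size 22 → padding 1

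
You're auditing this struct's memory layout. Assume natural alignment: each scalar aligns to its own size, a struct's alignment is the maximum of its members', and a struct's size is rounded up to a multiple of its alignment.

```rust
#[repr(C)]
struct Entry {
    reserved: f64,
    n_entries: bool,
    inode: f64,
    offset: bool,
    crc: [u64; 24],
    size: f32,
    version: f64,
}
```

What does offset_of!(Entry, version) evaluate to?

reserved at 0 (size 8, align 8) → ends 8
n_entries at 8 (size 1, align 1) → ends 9
pad 7 to align 8 for inode
inode at 16 (size 8, align 8) → ends 24
offset at 24 (size 1, align 1) → ends 25
pad 7 to align 8 for crc
crc at 32 (size 192, align 8) → ends 224
size at 224 (size 4, align 4) → ends 228
pad 4 to align 8 for version
version at 232 (size 8, align 8) → ends 240

232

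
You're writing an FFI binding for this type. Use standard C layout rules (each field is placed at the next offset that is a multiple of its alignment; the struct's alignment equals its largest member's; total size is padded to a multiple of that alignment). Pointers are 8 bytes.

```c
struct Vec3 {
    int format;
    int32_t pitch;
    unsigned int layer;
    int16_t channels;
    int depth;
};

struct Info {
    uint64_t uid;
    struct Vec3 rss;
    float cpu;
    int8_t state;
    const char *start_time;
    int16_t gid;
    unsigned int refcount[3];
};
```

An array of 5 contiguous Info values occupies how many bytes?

320

Vec3: @0: format [4B, align 4] → 4; @4: pitch [4B, align 4] → 8; @8: layer [4B, align 4] → 12; @12: channels [2B, align 2] → 14; +2 pad (align 4); @16: depth [4B, align 4] → 20; size 20, align 4
@0: uid [8B, align 8] → 8
@8: rss [20B, align 4] → 28
@28: cpu [4B, align 4] → 32
@32: state [1B, align 1] → 33
+7 pad (align 8)
@40: start_time [8B, align 8] → 48
@48: gid [2B, align 2] → 50
+2 pad (align 4)
@52: refcount [12B, align 4] → 64
size 64, align 8
array of 5: 5 × 64 = 320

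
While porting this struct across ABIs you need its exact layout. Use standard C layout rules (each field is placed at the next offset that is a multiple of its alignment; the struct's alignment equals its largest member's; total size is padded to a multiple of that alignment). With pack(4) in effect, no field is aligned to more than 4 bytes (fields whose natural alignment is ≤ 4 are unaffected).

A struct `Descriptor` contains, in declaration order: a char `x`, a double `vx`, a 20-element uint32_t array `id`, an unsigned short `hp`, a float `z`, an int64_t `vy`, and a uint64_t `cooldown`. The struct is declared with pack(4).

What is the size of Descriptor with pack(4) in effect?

116

0..1  x  (1B, 1-aligned)
1..4  -- padding (3B)
4..12  vx  (8B, 4-aligned)
12..92  id  (80B, 4-aligned)
92..94  hp  (2B, 2-aligned)
94..96  -- padding (2B)
96..100  z  (4B, 4-aligned)
100..108  vy  (8B, 4-aligned)
108..116  cooldown  (8B, 4-aligned)
sizeof = 116, alignof = 4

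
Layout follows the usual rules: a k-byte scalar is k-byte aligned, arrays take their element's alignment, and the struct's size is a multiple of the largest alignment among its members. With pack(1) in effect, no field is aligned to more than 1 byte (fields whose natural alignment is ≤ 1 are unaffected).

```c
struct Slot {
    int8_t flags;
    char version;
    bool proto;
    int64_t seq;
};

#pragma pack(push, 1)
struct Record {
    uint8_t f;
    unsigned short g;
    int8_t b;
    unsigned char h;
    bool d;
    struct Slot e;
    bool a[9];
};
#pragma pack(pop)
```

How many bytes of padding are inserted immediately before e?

0

Slot: flags at 0 (size 1, align 1) → ends 1; version at 1 (size 1, align 1) → ends 2; proto at 2 (size 1, align 1) → ends 3; pad 5 to align 8 for seq; seq at 8 (size 8, align 8) → ends 16; total 16 bytes, alignment 8
f at 0 (size 1, align 1) → ends 1
g at 1 (size 2, align 1) → ends 3
b at 3 (size 1, align 1) → ends 4
h at 4 (size 1, align 1) → ends 5
d at 5 (size 1, align 1) → ends 6
e at 6 (size 16, align 1) → ends 22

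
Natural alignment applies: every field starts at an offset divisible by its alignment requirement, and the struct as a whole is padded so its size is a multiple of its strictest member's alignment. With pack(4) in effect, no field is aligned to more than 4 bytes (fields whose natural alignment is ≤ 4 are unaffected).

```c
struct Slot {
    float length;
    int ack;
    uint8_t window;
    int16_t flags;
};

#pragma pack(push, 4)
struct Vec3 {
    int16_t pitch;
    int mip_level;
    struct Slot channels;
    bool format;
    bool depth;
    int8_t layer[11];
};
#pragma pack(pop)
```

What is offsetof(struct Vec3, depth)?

Slot: @0: length [4B, align 4] → 4; @4: ack [4B, align 4] → 8; @8: window [1B, align 1] → 9; +1 pad (align 2); @10: flags [2B, align 2] → 12; size 12, align 4
@0: pitch [2B, align 2] → 2
+2 pad (align 4)
@4: mip_level [4B, align 4] → 8
@8: channels [12B, align 4] → 20
@20: format [1B, align 1] → 21
@21: depth [1B, align 1] → 22

21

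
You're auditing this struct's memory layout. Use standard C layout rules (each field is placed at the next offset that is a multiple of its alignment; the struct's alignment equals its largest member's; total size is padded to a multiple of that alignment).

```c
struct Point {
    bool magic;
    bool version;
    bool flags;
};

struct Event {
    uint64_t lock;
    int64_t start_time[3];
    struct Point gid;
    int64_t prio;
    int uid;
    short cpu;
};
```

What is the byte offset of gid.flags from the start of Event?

34

Point: 0..1  magic  (1B, 1-aligned); 1..2  version  (1B, 1-aligned); 2..3  flags  (1B, 1-aligned); sizeof = 3, alignof = 1
0..8  lock  (8B, 8-aligned)
8..32  start_time  (24B, 8-aligned)
32..35  gid  (3B, 1-aligned)
within Point: flags at 2
32 + 2 = 34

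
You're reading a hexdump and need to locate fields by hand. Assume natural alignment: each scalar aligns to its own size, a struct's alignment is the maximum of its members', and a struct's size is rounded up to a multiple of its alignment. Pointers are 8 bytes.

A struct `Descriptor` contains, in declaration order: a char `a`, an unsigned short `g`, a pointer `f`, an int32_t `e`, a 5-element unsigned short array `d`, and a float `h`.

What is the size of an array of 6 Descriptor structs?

0..1  a  (1B, 1-aligned)
1..2  -- padding (1B)
2..4  g  (2B, 2-aligned)
4..8  -- padding (4B)
8..16  f  (8B, 8-aligned)
16..20  e  (4B, 4-aligned)
20..30  d  (10B, 2-aligned)
30..32  -- padding (2B)
32..36  h  (4B, 4-aligned)
36..40  -- tail padding (4B)
sizeof = 40, alignof = 8
array of 6: 6 × 40 = 240

240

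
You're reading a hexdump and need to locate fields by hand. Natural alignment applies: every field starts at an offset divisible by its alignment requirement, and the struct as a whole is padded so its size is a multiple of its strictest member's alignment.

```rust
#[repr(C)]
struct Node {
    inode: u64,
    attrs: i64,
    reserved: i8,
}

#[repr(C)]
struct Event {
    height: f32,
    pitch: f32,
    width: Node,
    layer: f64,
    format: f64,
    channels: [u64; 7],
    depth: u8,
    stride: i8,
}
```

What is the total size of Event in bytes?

Node: 0..8  inode  (8B, 8-aligned); 8..16  attrs  (8B, 8-aligned); 16..17  reserved  (1B, 1-aligned); 17..24  -- tail padding (7B); sizeof = 24, alignof = 8
0..4  height  (4B, 4-aligned)
4..8  pitch  (4B, 4-aligned)
8..32  width  (24B, 8-aligned)
32..40  layer  (8B, 8-aligned)
40..48  format  (8B, 8-aligned)
48..104  channels  (56B, 8-aligned)
104..105  depth  (1B, 1-aligned)
105..106  stride  (1B, 1-aligned)
106..112  -- tail padding (6B)
sizeof = 112, alignof = 8

112 bytes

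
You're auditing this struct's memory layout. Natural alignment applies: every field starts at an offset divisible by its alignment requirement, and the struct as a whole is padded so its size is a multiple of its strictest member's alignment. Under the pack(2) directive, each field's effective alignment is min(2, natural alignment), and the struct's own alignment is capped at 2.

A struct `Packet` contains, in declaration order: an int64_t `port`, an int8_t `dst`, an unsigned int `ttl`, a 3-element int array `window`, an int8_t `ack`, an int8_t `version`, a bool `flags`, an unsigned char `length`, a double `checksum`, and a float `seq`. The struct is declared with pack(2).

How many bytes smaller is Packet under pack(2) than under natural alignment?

natural layout:
  @0: port [8B, align 8] → 8
  @8: dst [1B, align 1] → 9
  +3 pad (align 4)
  @12: ttl [4B, align 4] → 16
  @16: window [12B, align 4] → 28
  @28: ack [1B, align 1] → 29
  @29: version [1B, align 1] → 30
  @30: flags [1B, align 1] → 31
  @31: length [1B, align 1] → 32
  @32: checksum [8B, align 8] → 40
  @40: seq [4B, align 4] → 44
  +4 tail pad (align 8)
  size 48, align 8
packed(2) layout:
  @0: port [8B, align 2] → 8
  @8: dst [1B, align 1] → 9
  +1 pad (align 2)
  @10: ttl [4B, align 2] → 14
  @14: window [12B, align 2] → 26
  @26: ack [1B, align 1] → 27
  @27: version [1B, align 1] → 28
  @28: flags [1B, align 1] → 29
  @29: length [1B, align 1] → 30
  @30: checksum [8B, align 2] → 38
  @38: seq [4B, align 2] → 42
  size 42, align 2
48 − 42 = 6

6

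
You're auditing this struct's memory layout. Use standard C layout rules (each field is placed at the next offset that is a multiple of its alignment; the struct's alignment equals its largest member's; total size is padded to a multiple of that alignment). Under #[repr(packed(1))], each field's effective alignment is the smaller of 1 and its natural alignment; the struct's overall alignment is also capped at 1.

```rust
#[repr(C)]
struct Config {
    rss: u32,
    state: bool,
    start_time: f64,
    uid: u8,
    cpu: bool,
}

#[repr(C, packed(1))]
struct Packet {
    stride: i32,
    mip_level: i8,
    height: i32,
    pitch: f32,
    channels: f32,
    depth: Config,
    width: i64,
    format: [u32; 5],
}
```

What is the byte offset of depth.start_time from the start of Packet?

Config: rss at 0 (size 4, align 4) → ends 4; state at 4 (size 1, align 1) → ends 5; pad 3 to align 8 for start_time; start_time at 8 (size 8, align 8) → ends 16; uid at 16 (size 1, align 1) → ends 17; cpu at 17 (size 1, align 1) → ends 18; tail pad 6 to reach multiple of 8; total 24 bytes, alignment 8
stride at 0 (size 4, align 1) → ends 4
mip_level at 4 (size 1, align 1) → ends 5
height at 5 (size 4, align 1) → ends 9
pitch at 9 (size 4, align 1) → ends 13
channels at 13 (size 4, align 1) → ends 17
depth at 17 (size 24, align 1) → ends 41
within Config: start_time at 8
17 + 8 = 25

25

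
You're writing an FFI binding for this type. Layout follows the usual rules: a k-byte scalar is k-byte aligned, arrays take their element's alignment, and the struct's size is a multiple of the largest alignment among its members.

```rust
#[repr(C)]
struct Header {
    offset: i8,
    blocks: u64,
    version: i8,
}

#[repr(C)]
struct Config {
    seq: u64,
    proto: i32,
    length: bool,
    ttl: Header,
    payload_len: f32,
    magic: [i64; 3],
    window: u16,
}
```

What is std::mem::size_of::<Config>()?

Header: @0: offset [1B, align 1] → 1; +7 pad (align 8); @8: blocks [8B, align 8] → 16; @16: version [1B, align 1] → 17; +7 tail pad (align 8); size 24, align 8
@0: seq [8B, align 8] → 8
@8: proto [4B, align 4] → 12
@12: length [1B, align 1] → 13
+3 pad (align 8)
@16: ttl [24B, align 8] → 40
@40: payload_len [4B, align 4] → 44
+4 pad (align 8)
@48: magic [24B, align 8] → 72
@72: window [2B, align 2] → 74
+6 tail pad (align 8)
size 80, align 8

80 bytes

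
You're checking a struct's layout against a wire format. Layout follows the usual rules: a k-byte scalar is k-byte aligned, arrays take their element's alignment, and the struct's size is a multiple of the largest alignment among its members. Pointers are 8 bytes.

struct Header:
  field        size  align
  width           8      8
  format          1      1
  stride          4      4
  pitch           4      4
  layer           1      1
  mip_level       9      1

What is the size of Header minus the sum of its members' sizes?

width at 0 (size 8, align 8) → ends 8
format at 8 (size 1, align 1) → ends 9
pad 3 to align 4 for stride
stride at 12 (size 4, align 4) → ends 16
pitch at 16 (size 4, align 4) → ends 20
layer at 20 (size 1, align 1) → ends 21
mip_level at 21 (size 9, align 1) → ends 30
tail pad 2 to reach multiple of 8
total 32 bytes, alignment 8
data bytes 27, size 32 → padding 5

5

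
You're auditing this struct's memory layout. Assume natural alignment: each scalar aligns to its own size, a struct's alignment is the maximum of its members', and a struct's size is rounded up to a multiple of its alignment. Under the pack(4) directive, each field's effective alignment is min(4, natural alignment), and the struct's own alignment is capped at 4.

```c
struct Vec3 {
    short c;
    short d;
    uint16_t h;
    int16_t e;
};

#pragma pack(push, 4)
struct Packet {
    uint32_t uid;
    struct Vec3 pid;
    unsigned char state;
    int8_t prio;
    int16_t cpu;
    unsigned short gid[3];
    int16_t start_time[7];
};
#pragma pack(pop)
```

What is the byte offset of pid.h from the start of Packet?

8

Vec3: c at 0 (size 2, align 2) → ends 2; d at 2 (size 2, align 2) → ends 4; h at 4 (size 2, align 2) → ends 6; e at 6 (size 2, align 2) → ends 8; total 8 bytes, alignment 2
uid at 0 (size 4, align 4) → ends 4
pid at 4 (size 8, align 2) → ends 12
within Vec3: h at 4
4 + 4 = 8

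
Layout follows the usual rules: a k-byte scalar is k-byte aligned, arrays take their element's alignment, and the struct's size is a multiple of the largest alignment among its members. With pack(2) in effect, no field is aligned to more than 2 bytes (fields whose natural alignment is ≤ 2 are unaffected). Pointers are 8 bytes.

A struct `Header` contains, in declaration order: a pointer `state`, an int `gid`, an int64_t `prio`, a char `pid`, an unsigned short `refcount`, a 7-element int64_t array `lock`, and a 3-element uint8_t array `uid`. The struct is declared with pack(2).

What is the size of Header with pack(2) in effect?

84

state at 0 (size 8, align 2) → ends 8
gid at 8 (size 4, align 2) → ends 12
prio at 12 (size 8, align 2) → ends 20
pid at 20 (size 1, align 1) → ends 21
pad 1 to align 2 for refcount
refcount at 22 (size 2, align 2) → ends 24
lock at 24 (size 56, align 2) → ends 80
uid at 80 (size 3, align 1) → ends 83
tail pad 1 to reach multiple of 2
total 84 bytes, alignment 2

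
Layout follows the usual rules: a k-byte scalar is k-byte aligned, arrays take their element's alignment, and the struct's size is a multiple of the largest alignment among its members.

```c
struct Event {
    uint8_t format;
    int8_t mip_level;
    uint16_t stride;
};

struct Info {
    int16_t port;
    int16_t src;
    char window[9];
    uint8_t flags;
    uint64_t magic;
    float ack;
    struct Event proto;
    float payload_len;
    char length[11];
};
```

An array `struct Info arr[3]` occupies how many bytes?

Event: format at 0 (size 1, align 1) → ends 1; mip_level at 1 (size 1, align 1) → ends 2; stride at 2 (size 2, align 2) → ends 4; total 4 bytes, alignment 2
port at 0 (size 2, align 2) → ends 2
src at 2 (size 2, align 2) → ends 4
window at 4 (size 9, align 1) → ends 13
flags at 13 (size 1, align 1) → ends 14
pad 2 to align 8 for magic
magic at 16 (size 8, align 8) → ends 24
ack at 24 (size 4, align 4) → ends 28
proto at 28 (size 4, align 2) → ends 32
payload_len at 32 (size 4, align 4) → ends 36
length at 36 (size 11, align 1) → ends 47
tail pad 1 to reach multiple of 8
total 48 bytes, alignment 8
array of 3: 3 × 48 = 144

144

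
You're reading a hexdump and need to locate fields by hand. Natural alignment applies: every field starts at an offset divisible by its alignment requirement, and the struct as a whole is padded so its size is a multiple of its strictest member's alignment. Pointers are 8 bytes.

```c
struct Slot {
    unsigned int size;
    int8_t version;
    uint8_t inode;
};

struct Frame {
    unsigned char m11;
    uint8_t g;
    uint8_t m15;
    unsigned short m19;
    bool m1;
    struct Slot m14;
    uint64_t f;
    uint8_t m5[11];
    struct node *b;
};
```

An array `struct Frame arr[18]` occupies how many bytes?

864

Slot: size at 0 (size 4, align 4) → ends 4; version at 4 (size 1, align 1) → ends 5; inode at 5 (size 1, align 1) → ends 6; tail pad 2 to reach multiple of 4; total 8 bytes, alignment 4
m11 at 0 (size 1, align 1) → ends 1
g at 1 (size 1, align 1) → ends 2
m15 at 2 (size 1, align 1) → ends 3
pad 1 to align 2 for m19
m19 at 4 (size 2, align 2) → ends 6
m1 at 6 (size 1, align 1) → ends 7
pad 1 to align 4 for m14
m14 at 8 (size 8, align 4) → ends 16
f at 16 (size 8, align 8) → ends 24
m5 at 24 (size 11, align 1) → ends 35
pad 5 to align 8 for b
b at 40 (size 8, align 8) → ends 48
total 48 bytes, alignment 8
array of 18: 18 × 48 = 864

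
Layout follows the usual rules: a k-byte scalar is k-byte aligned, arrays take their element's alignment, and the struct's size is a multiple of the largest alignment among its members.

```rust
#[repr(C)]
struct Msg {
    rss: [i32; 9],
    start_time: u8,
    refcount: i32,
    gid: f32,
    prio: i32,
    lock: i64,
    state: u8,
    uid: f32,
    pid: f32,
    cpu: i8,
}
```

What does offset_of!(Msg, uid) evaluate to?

68

rss at 0 (size 36, align 4) → ends 36
start_time at 36 (size 1, align 1) → ends 37
pad 3 to align 4 for refcount
refcount at 40 (size 4, align 4) → ends 44
gid at 44 (size 4, align 4) → ends 48
prio at 48 (size 4, align 4) → ends 52
pad 4 to align 8 for lock
lock at 56 (size 8, align 8) → ends 64
state at 64 (size 1, align 1) → ends 65
pad 3 to align 4 for uid
uid at 68 (size 4, align 4) → ends 72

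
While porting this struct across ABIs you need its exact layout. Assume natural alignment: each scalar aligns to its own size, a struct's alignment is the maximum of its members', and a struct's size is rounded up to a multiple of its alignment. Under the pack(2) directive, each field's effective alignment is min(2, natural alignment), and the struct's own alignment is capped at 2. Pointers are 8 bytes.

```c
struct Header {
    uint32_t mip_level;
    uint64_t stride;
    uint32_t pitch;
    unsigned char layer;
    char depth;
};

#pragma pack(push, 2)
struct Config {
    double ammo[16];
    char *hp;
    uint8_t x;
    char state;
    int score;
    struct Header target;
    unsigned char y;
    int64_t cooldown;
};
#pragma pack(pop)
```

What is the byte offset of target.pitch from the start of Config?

Header: mip_level at 0 (size 4, align 4) → ends 4; pad 4 to align 8 for stride; stride at 8 (size 8, align 8) → ends 16; pitch at 16 (size 4, align 4) → ends 20; layer at 20 (size 1, align 1) → ends 21; depth at 21 (size 1, align 1) → ends 22; tail pad 2 to reach multiple of 8; total 24 bytes, alignment 8
ammo at 0 (size 128, align 2) → ends 128
hp at 128 (size 8, align 2) → ends 136
x at 136 (size 1, align 1) → ends 137
state at 137 (size 1, align 1) → ends 138
score at 138 (size 4, align 2) → ends 142
target at 142 (size 24, align 2) → ends 166
within Header: pitch at 16
142 + 16 = 158

158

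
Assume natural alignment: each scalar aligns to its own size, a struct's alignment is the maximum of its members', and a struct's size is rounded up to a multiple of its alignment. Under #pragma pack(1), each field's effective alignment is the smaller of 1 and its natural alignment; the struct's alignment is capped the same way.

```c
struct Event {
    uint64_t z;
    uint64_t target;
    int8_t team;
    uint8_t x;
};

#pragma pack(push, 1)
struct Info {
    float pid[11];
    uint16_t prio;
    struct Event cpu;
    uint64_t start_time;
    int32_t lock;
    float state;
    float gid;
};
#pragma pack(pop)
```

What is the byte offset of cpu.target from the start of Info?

Event: @0: z [8B, align 8] → 8; @8: target [8B, align 8] → 16; @16: team [1B, align 1] → 17; @17: x [1B, align 1] → 18; +6 tail pad (align 8); size 24, align 8
@0: pid [44B, align 1] → 44
@44: prio [2B, align 1] → 46
@46: cpu [24B, align 1] → 70
within Event: target at 8
46 + 8 = 54

54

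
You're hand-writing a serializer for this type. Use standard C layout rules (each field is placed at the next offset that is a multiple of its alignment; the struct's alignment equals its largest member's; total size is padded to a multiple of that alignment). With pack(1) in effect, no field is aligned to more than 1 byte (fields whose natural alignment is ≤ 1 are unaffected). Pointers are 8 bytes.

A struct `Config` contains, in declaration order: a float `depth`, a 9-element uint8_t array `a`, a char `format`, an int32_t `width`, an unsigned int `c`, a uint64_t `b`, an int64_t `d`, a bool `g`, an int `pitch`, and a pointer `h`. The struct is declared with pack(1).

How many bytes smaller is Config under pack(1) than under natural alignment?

5

natural layout:
  depth at 0 (size 4, align 4) → ends 4
  a at 4 (size 9, align 1) → ends 13
  format at 13 (size 1, align 1) → ends 14
  pad 2 to align 4 for width
  width at 16 (size 4, align 4) → ends 20
  c at 20 (size 4, align 4) → ends 24
  b at 24 (size 8, align 8) → ends 32
  d at 32 (size 8, align 8) → ends 40
  g at 40 (size 1, align 1) → ends 41
  pad 3 to align 4 for pitch
  pitch at 44 (size 4, align 4) → ends 48
  h at 48 (size 8, align 8) → ends 56
  total 56 bytes, alignment 8
packed(1) layout:
  depth at 0 (size 4, align 1) → ends 4
  a at 4 (size 9, align 1) → ends 13
  format at 13 (size 1, align 1) → ends 14
  width at 14 (size 4, align 1) → ends 18
  c at 18 (size 4, align 1) → ends 22
  b at 22 (size 8, align 1) → ends 30
  d at 30 (size 8, align 1) → ends 38
  g at 38 (size 1, align 1) → ends 39
  pitch at 39 (size 4, align 1) → ends 43
  h at 43 (size 8, align 1) → ends 51
  total 51 bytes, alignment 1
56 − 51 = 5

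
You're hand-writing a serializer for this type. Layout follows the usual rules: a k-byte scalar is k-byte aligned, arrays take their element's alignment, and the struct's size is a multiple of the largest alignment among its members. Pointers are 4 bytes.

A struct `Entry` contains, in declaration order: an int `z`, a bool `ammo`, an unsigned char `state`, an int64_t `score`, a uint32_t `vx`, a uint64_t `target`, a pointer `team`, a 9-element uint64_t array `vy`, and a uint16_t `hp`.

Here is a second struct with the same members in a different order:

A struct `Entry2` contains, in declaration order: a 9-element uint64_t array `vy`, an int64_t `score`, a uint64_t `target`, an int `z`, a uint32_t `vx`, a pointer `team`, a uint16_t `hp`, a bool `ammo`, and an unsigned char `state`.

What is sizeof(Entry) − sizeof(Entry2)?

16

z at 0 (size 4, align 4) → ends 4
ammo at 4 (size 1, align 1) → ends 5
state at 5 (size 1, align 1) → ends 6
pad 2 to align 8 for score
score at 8 (size 8, align 8) → ends 16
vx at 16 (size 4, align 4) → ends 20
pad 4 to align 8 for target
target at 24 (size 8, align 8) → ends 32
team at 32 (size 4, align 4) → ends 36
pad 4 to align 8 for vy
vy at 40 (size 72, align 8) → ends 112
hp at 112 (size 2, align 2) → ends 114
tail pad 6 to reach multiple of 8
total 120 bytes, alignment 8
— Entry2 —
vy at 0 (size 72, align 8) → ends 72
score at 72 (size 8, align 8) → ends 80
target at 80 (size 8, align 8) → ends 88
z at 88 (size 4, align 4) → ends 92
vx at 92 (size 4, align 4) → ends 96
team at 96 (size 4, align 4) → ends 100
hp at 100 (size 2, align 2) → ends 102
ammo at 102 (size 1, align 1) → ends 103
state at 103 (size 1, align 1) → ends 104
total 104 bytes, alignment 8
120 − 104 = 16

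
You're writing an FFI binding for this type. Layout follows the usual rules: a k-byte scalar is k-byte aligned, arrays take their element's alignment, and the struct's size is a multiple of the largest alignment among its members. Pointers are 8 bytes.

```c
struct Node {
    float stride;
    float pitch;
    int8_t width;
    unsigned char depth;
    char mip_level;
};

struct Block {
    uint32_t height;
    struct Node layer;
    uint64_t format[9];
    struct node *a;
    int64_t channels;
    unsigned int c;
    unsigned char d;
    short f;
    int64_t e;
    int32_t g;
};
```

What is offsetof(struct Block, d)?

Node: stride at 0 (size 4, align 4) → ends 4; pitch at 4 (size 4, align 4) → ends 8; width at 8 (size 1, align 1) → ends 9; depth at 9 (size 1, align 1) → ends 10; mip_level at 10 (size 1, align 1) → ends 11; tail pad 1 to reach multiple of 4; total 12 bytes, alignment 4
height at 0 (size 4, align 4) → ends 4
layer at 4 (size 12, align 4) → ends 16
format at 16 (size 72, align 8) → ends 88
a at 88 (size 8, align 8) → ends 96
channels at 96 (size 8, align 8) → ends 104
c at 104 (size 4, align 4) → ends 108
d at 108 (size 1, align 1) → ends 109

108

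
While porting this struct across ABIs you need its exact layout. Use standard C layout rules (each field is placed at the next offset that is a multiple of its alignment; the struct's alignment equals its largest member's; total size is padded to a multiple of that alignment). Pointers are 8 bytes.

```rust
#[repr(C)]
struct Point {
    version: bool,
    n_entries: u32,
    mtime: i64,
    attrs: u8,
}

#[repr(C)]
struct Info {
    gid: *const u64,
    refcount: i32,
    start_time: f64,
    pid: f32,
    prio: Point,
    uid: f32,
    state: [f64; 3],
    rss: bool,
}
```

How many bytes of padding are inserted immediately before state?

Point: 0..1  version  (1B, 1-aligned); 1..4  -- padding (3B); 4..8  n_entries  (4B, 4-aligned); 8..16  mtime  (8B, 8-aligned); 16..17  attrs  (1B, 1-aligned); 17..24  -- tail padding (7B); sizeof = 24, alignof = 8
0..8  gid  (8B, 8-aligned)
8..12  refcount  (4B, 4-aligned)
12..16  -- padding (4B)
16..24  start_time  (8B, 8-aligned)
24..28  pid  (4B, 4-aligned)
28..32  -- padding (4B)
32..56  prio  (24B, 8-aligned)
56..60  uid  (4B, 4-aligned)
60..64  -- padding (4B)
64..88  state  (24B, 8-aligned)

4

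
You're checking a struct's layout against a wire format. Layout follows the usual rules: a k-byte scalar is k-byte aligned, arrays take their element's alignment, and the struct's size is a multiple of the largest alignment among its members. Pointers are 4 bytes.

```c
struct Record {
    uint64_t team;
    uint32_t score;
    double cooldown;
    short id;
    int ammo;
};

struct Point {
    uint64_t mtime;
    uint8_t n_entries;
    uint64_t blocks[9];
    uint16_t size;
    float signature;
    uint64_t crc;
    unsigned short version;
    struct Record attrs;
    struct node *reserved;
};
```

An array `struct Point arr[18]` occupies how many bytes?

Record: 0..8  team  (8B, 8-aligned); 8..12  score  (4B, 4-aligned); 12..16  -- padding (4B); 16..24  cooldown  (8B, 8-aligned); 24..26  id  (2B, 2-aligned); 26..28  -- padding (2B); 28..32  ammo  (4B, 4-aligned); sizeof = 32, alignof = 8
0..8  mtime  (8B, 8-aligned)
8..9  n_entries  (1B, 1-aligned)
9..16  -- padding (7B)
16..88  blocks  (72B, 8-aligned)
88..90  size  (2B, 2-aligned)
90..92  -- padding (2B)
92..96  signature  (4B, 4-aligned)
96..104  crc  (8B, 8-aligned)
104..106  version  (2B, 2-aligned)
106..112  -- padding (6B)
112..144  attrs  (32B, 8-aligned)
144..148  reserved  (4B, 4-aligned)
148..152  -- tail padding (4B)
sizeof = 152, alignof = 8
array of 18: 18 × 152 = 2736

2736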